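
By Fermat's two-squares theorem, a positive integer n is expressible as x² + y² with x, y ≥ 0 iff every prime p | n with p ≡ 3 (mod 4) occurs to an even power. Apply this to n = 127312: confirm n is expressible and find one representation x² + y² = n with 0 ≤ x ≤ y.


Step 1: Factor n = 127312 = 2^4 · 73 · 109.
Step 2: Check the mod-4 condition on each prime factor: 2 = 2 (special); 73 ≡ 1 (mod 4), exponent 1; 109 ≡ 1 (mod 4), exponent 1.
All primes ≡ 3 (mod 4) appear to even exponent (or don't appear), so by the two-squares theorem n IS expressible as a sum of two squares.
Step 3: Build a representation. Group n = k² · m with k = 4 and m = 73 · 109 = 7957 (a product of primes ≡ 1 (mod 4)); a representation of m scales to one of n via (k·x)² + (k·y)² = k²(x² + y²). Each prime p ≡ 1 (mod 4) is itself a sum of two squares; find a² by testing p − a² for a perfect square:
  73: 73 − 1² = 72, 73 − 2² = 69, 73 − 3² = 64 = 8² ⇒ 73 = 3² + 8².
  109: 109 − 1² = 108, 109 − 2² = 105, 109 − 3² = 100 = 10² ⇒ 109 = 3² + 10².
  Combine using the Brahmagupta–Fibonacci identity (a² + b²)(c² + d²) = (ac − bd)² + (ad + bc)² = (ac + bd)² + (ad − bc)²:
  73 · 109 = 7957: from (3² + 8²)(3² + 10²), take (3·3 − 8·10, 3·10 + 8·3) = (9 − 80, 30 + 24) = (-71, 54); dropping signs (only squares matter) gives (71, 54); check 71² + 54² = 5041 + 2916 = 7957 ✓.
  Scale by k = 4: (4·71, 4·54) = (284, 216).
Step 4: Order so x ≤ y and verify: 216² + 284² = 46656 + 80656 = 127312 = n. ✓

n = 127312 = 216² + 284² (one valid representation with x ≤ y).


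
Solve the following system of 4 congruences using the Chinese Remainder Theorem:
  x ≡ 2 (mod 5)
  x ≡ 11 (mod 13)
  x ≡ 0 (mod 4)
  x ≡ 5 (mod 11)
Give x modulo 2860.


Product of moduli M = 5 · 13 · 4 · 11 = 2860.
Merge one congruence at a time:
  Start: x ≡ 2 (mod 5).
  Combine with x ≡ 11 (mod 13); new modulus lcm = 65.
    Write x = 2 + 5·t and substitute into x ≡ 11 (mod 13): 5·t ≡ 11 − 2 = 9 (mod 13).
    The inverse of 5 mod 13 is 8 (since 5·8 = 40 = 3·13 + 1), so t ≡ 8·9 = 72 ≡ 7 (mod 13).
    Then x = 2 + 5·7 = 37, valid modulo lcm(5, 13) = 65: x ≡ 37 (mod 65).
  Combine with x ≡ 0 (mod 4); new modulus lcm = 260.
    Write x = 37 + 65·t and substitute into x ≡ 0 (mod 4): 65·t ≡ 0 − 37 = -37 (mod 4).
    Reduce coefficients mod 4: 1·t ≡ 3 (mod 4).
    So t ≡ 3 (mod 4).
    Then x = 37 + 65·3 = 232, valid modulo lcm(65, 4) = 260: x ≡ 232 (mod 260).
  Combine with x ≡ 5 (mod 11); new modulus lcm = 2860.
    Write x = 232 + 260·t and substitute into x ≡ 5 (mod 11): 260·t ≡ 5 − 232 = -227 (mod 11).
    Reduce coefficients mod 11: 7·t ≡ 4 (mod 11).
    The inverse of 7 mod 11 is 8 (since 7·8 = 56 = 5·11 + 1), so t ≡ 8·4 = 32 ≡ 10 (mod 11).
    Then x = 232 + 260·10 = 2832, valid modulo lcm(260, 11) = 2860: x ≡ 2832 (mod 2860).
Verify against each original: 2832 mod 5 = 2, 2832 mod 13 = 11, 2832 mod 4 = 0, 2832 mod 11 = 5.

x ≡ 2832 (mod 2860).


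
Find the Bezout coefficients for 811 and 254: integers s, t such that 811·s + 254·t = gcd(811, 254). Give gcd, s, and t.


Euclidean algorithm on (811, 254) — divide until remainder is 0:
  811 = 3 · 254 + 49
  254 = 5 · 49 + 9
  49 = 5 · 9 + 4
  9 = 2 · 4 + 1
  4 = 4 · 1 + 0
gcd(811, 254) = 1.
Track Bezout coefficients alongside the remainders: start with r₀ = 811 = a·1 + b·0 (s = 1, t = 0) and r₁ = 254 = a·0 + b·1 (s = 0, t = 1); each new remainder r_{k+1} = r_{k-1} − q_k·r_k inherits s_{k+1} = s_{k-1} − q_k·s_k, t_{k+1} = t_{k-1} − q_k·t_k, so r_k = a·s_k + b·t_k at every step:
  q = 3: r = 49, s = 1 − 3·0 = 1, t = 0 − 3·1 = -3  (check: 811·1 + 254·(-3) = 49)
  q = 5: r = 9, s = 0 − 5·1 = -5, t = 1 − 5·(-3) = 16  (check: 811·(-5) + 254·16 = 9)
  q = 5: r = 4, s = 1 − 5·(-5) = 26, t = -3 − 5·16 = -83  (check: 811·26 + 254·(-83) = 4)
  q = 2: r = 1, s = -5 − 2·26 = -57, t = 16 − 2·(-83) = 182  (check: 811·(-57) + 254·182 = 1)
The row with r = 1 (the gcd) gives the Bezout coefficients s = -57, t = 182.
Result: 811 · (-57) + 254 · (182) = 1.

gcd(811, 254) = 1; s = -57, t = 182 (check: 811·(-57) + 254·182 = 1).


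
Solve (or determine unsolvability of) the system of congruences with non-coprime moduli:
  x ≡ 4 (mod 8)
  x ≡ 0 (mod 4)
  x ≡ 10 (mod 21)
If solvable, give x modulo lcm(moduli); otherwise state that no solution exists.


Moduli 8, 4, 21 are not pairwise coprime, so CRT works modulo lcm(m_i) when all pairwise compatibility conditions hold.
Pairwise compatibility: gcd(m_i, m_j) must divide a_i - a_j for every pair.
Merge one congruence at a time:
  Start: x ≡ 4 (mod 8).
  Combine with x ≡ 0 (mod 4): gcd(8, 4) = 4; 0 - 4 = -4, which IS divisible by 4, so compatible.
    Write x = 4 + 8·t and substitute into x ≡ 0 (mod 4): 8·t ≡ 0 − 4 = -4 (mod 4).
    Divide the congruence (and modulus) by g = 4: 2·t ≡ -1 (mod 1).
    Modulo 1 every t works; take t = 0.
    Then x = 4 + 8·0 = 4, valid modulo lcm(8, 4) = 8: x ≡ 4 (mod 8).
  Combine with x ≡ 10 (mod 21): gcd(8, 21) = 1; 10 - 4 = 6, which IS divisible by 1, so compatible.
    Write x = 4 + 8·t and substitute into x ≡ 10 (mod 21): 8·t ≡ 10 − 4 = 6 (mod 21).
    The inverse of 8 mod 21 is 8 (since 8·8 = 64 = 3·21 + 1), so t ≡ 8·6 = 48 ≡ 6 (mod 21).
    Then x = 4 + 8·6 = 52, valid modulo lcm(8, 21) = 168: x ≡ 52 (mod 168).
Verify: 52 mod 8 = 4, 52 mod 4 = 0, 52 mod 21 = 10.

x ≡ 52 (mod 168).


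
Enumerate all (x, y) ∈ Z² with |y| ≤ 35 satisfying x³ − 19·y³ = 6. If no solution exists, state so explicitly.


The equation is x³ - 19y³ = 6. For fixed y, x³ = 19·y³ + 6, so a solution requires the RHS to be a perfect cube.
Strategy: iterate y from -35 to 35, compute RHS = 19·y³ + 6, and check whether it is a (positive or negative) perfect cube.
Check small values of y:
  y = 0: RHS = 6 is not a perfect cube.
  y = 1: RHS = 25 is not a perfect cube.
  y = -1: RHS = -13 is not a perfect cube.
  y = 2: RHS = 158 is not a perfect cube.
  y = -2: RHS = -146 is not a perfect cube.
  y = 3: RHS = 519 is not a perfect cube.
  y = -3: RHS = -507 is not a perfect cube.
Continuing the search up to |y| = 35 finds no solutions either.
No (x, y) in the scanned range satisfies the equation.

No integer solutions with |y| ≤ 35.


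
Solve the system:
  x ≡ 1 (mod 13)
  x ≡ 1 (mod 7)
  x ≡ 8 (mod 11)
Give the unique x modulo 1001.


Moduli 13, 7, 11 are pairwise coprime; by CRT there is a unique solution modulo M = 13 · 7 · 11 = 1001.
Solve pairwise, accumulating the modulus:
  Start with x ≡ 1 (mod 13).
  Combine with x ≡ 1 (mod 7): since gcd(13, 7) = 1, we get a unique residue mod 91.
    Write x = 1 + 13·t and substitute into x ≡ 1 (mod 7): 13·t ≡ 1 − 1 = 0 (mod 7).
    Reduce coefficients mod 7: 6·t ≡ 0 (mod 7).
    The inverse of 6 mod 7 is 6 (since 6·6 = 36 = 5·7 + 1), so t ≡ 6·0 = 0 ≡ 0 (mod 7).
    Then x = 1 + 13·0 = 1, valid modulo lcm(13, 7) = 91: x ≡ 1 (mod 91).
  Combine with x ≡ 8 (mod 11): since gcd(91, 11) = 1, we get a unique residue mod 1001.
    Write x = 1 + 91·t and substitute into x ≡ 8 (mod 11): 91·t ≡ 8 − 1 = 7 (mod 11).
    Reduce coefficients mod 11: 3·t ≡ 7 (mod 11).
    The inverse of 3 mod 11 is 4 (since 3·4 = 12 = 1·11 + 1), so t ≡ 4·7 = 28 ≡ 6 (mod 11).
    Then x = 1 + 91·6 = 547, valid modulo lcm(91, 11) = 1001: x ≡ 547 (mod 1001).
Verify: 547 mod 13 = 1 ✓, 547 mod 7 = 1 ✓, 547 mod 11 = 8 ✓.

x ≡ 547 (mod 1001).


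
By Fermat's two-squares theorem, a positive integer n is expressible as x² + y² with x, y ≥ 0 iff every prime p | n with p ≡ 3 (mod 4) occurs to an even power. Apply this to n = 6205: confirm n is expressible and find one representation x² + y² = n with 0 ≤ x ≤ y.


Step 1: Factor n = 6205 = 5 · 17 · 73.
Step 2: Check the mod-4 condition on each prime factor: 5 ≡ 1 (mod 4), exponent 1; 17 ≡ 1 (mod 4), exponent 1; 73 ≡ 1 (mod 4), exponent 1.
All primes ≡ 3 (mod 4) appear to even exponent (or don't appear), so by the two-squares theorem n IS expressible as a sum of two squares.
Step 3: Build a representation. Here n = 5 · 17 · 73 is a product of primes ≡ 1 (mod 4). Each prime p ≡ 1 (mod 4) is itself a sum of two squares; find a² by testing p − a² for a perfect square:
  5: 5 − 1² = 4 = 2² ⇒ 5 = 1² + 2².
  17: 17 − 1² = 16 = 4² ⇒ 17 = 1² + 4².
  73: 73 − 1² = 72, 73 − 2² = 69, 73 − 3² = 64 = 8² ⇒ 73 = 3² + 8².
  Combine using the Brahmagupta–Fibonacci identity (a² + b²)(c² + d²) = (ac − bd)² + (ad + bc)² = (ac + bd)² + (ad − bc)²:
  5 · 17 = 85: from (1² + 2²)(1² + 4²), take (1·1 − 2·4, 1·4 + 2·1) = (1 − 8, 4 + 2) = (-7, 6); dropping signs (only squares matter) gives (7, 6); check 7² + 6² = 49 + 36 = 85 ✓.
  85 · 73 = 6205: from (7² + 6²)(3² + 8²), take (7·3 − 6·8, 7·8 + 6·3) = (21 − 48, 56 + 18) = (-27, 74); dropping signs (only squares matter) gives (27, 74); check 27² + 74² = 729 + 5476 = 6205 ✓.
Step 4: Order so x ≤ y and verify: 27² + 74² = 729 + 5476 = 6205 = n. ✓

n = 6205 = 27² + 74² (one valid representation with x ≤ y).


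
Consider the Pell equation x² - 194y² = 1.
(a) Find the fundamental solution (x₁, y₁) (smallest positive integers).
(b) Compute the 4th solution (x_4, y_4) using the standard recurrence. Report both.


Step 1: Find the fundamental solution (x₁, y₁) of x² - 194y² = 1.
  Expand √194 as a continued fraction. a₀ = ⌊√194⌋ = 13; iterate m_{k+1} = d_k·a_k − m_k, d_{k+1} = (194 − m_{k+1}²)/d_k, a_{k+1} = ⌊(a₀ + m_{k+1})/d_{k+1}⌋ (starting m₀ = 0, d₀ = 1), with convergents p_k = a_k·p_{k-1} + p_{k-2}, q_k = a_k·q_{k-1} + q_{k-2} (p₋₁ = 1, q₋₁ = 0):
  k = 0: a₀ = 13; p₀/q₀ = 13/1; p₀² − 194·q₀² = 169 − 194 = -25.
  k = 1: m = 13, d = 25, a = ⌊(13 + 13)/25⌋ = 1; p/q = (1·13 + 1)/(1·1 + 0) = 14/1; p² − 194·q² = 196 − 194 = 2.
  k = 2: m = 12, d = 2, a = ⌊(13 + 12)/2⌋ = 12; p/q = (12·14 + 13)/(12·1 + 1) = 181/13; p² − 194·q² = 32761 − 32786 = -25.
  k = 3: m = 12, d = 25, a = ⌊(13 + 12)/25⌋ = 1; p/q = (1·181 + 14)/(1·13 + 1) = 195/14; p² − 194·q² = 38025 − 38024 = 1.
  The first convergent with p² − 194·q² = 1 gives the fundamental solution (x₁, y₁) = (195, 14).
Step 2: Apply the recurrence (x_{n+1}, y_{n+1}) = (x₁x_n + 194y₁y_n, x₁y_n + y₁x_n) repeatedly.
  From (x_1, y_1) = (195, 14): x_2 = 195·195 + 194·14·14 = 76049; y_2 = 195·14 + 14·195 = 5460.
  From (x_2, y_2) = (76049, 5460): x_3 = 195·76049 + 194·14·5460 = 29658915; y_3 = 195·5460 + 14·76049 = 2129386.
  From (x_3, y_3) = (29658915, 2129386): x_4 = 195·29658915 + 194·14·2129386 = 11566900801; y_4 = 195·2129386 + 14·29658915 = 830455080.
Step 3: Verify x_4² - 194·y_4² = 133793194140174441601 - 133793194140174441600 = 1 (should be 1). ✓

(x_1, y_1) = (195, 14); (x_4, y_4) = (11566900801, 830455080).


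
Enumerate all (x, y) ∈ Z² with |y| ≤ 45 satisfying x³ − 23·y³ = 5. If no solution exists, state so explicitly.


The equation is x³ - 23y³ = 5. For fixed y, x³ = 23·y³ + 5, so a solution requires the RHS to be a perfect cube.
Strategy: iterate y from -45 to 45, compute RHS = 23·y³ + 5, and check whether it is a (positive or negative) perfect cube.
Check small values of y:
  y = 0: RHS = 5 is not a perfect cube.
  y = 1: RHS = 28 is not a perfect cube.
  y = -1: RHS = -18 is not a perfect cube.
  y = 2: RHS = 189 is not a perfect cube.
  y = -2: RHS = -179 is not a perfect cube.
  y = 3: RHS = 626 is not a perfect cube.
  y = -3: RHS = -616 is not a perfect cube.
Continuing the search up to |y| = 45 finds no solutions either.
No (x, y) in the scanned range satisfies the equation.

No integer solutions with |y| ≤ 45.


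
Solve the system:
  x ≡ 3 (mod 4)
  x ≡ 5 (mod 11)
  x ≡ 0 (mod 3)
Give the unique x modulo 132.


Moduli 4, 11, 3 are pairwise coprime; by CRT there is a unique solution modulo M = 4 · 11 · 3 = 132.
Solve pairwise, accumulating the modulus:
  Start with x ≡ 3 (mod 4).
  Combine with x ≡ 5 (mod 11): since gcd(4, 11) = 1, we get a unique residue mod 44.
    Write x = 3 + 4·t and substitute into x ≡ 5 (mod 11): 4·t ≡ 5 − 3 = 2 (mod 11).
    The inverse of 4 mod 11 is 3 (since 4·3 = 12 = 1·11 + 1), so t ≡ 3·2 = 6 ≡ 6 (mod 11).
    Then x = 3 + 4·6 = 27, valid modulo lcm(4, 11) = 44: x ≡ 27 (mod 44).
  Combine with x ≡ 0 (mod 3): since gcd(44, 3) = 1, we get a unique residue mod 132.
    Write x = 27 + 44·t and substitute into x ≡ 0 (mod 3): 44·t ≡ 0 − 27 = -27 (mod 3).
    Reduce coefficients mod 3: 2·t ≡ 0 (mod 3).
    The inverse of 2 mod 3 is 2 (since 2·2 = 4 = 1·3 + 1), so t ≡ 2·0 = 0 ≡ 0 (mod 3).
    Then x = 27 + 44·0 = 27, valid modulo lcm(44, 3) = 132: x ≡ 27 (mod 132).
Verify: 27 mod 4 = 3 ✓, 27 mod 11 = 5 ✓, 27 mod 3 = 0 ✓.

x ≡ 27 (mod 132).


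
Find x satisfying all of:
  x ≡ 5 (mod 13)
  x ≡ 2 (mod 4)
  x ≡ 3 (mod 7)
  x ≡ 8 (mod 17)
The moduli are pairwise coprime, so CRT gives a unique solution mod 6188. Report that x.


Product of moduli M = 13 · 4 · 7 · 17 = 6188.
Merge one congruence at a time:
  Start: x ≡ 5 (mod 13).
  Combine with x ≡ 2 (mod 4); new modulus lcm = 52.
    Write x = 5 + 13·t and substitute into x ≡ 2 (mod 4): 13·t ≡ 2 − 5 = -3 (mod 4).
    Reduce coefficients mod 4: 1·t ≡ 1 (mod 4).
    So t ≡ 1 (mod 4).
    Then x = 5 + 13·1 = 18, valid modulo lcm(13, 4) = 52: x ≡ 18 (mod 52).
  Combine with x ≡ 3 (mod 7); new modulus lcm = 364.
    Write x = 18 + 52·t and substitute into x ≡ 3 (mod 7): 52·t ≡ 3 − 18 = -15 (mod 7).
    Reduce coefficients mod 7: 3·t ≡ 6 (mod 7).
    The inverse of 3 mod 7 is 5 (since 3·5 = 15 = 2·7 + 1), so t ≡ 5·6 = 30 ≡ 2 (mod 7).
    Then x = 18 + 52·2 = 122, valid modulo lcm(52, 7) = 364: x ≡ 122 (mod 364).
  Combine with x ≡ 8 (mod 17); new modulus lcm = 6188.
    Write x = 122 + 364·t and substitute into x ≡ 8 (mod 17): 364·t ≡ 8 − 122 = -114 (mod 17).
    Reduce coefficients mod 17: 7·t ≡ 5 (mod 17).
    The inverse of 7 mod 17 is 5 (since 7·5 = 35 = 2·17 + 1), so t ≡ 5·5 = 25 ≡ 8 (mod 17).
    Then x = 122 + 364·8 = 3034, valid modulo lcm(364, 17) = 6188: x ≡ 3034 (mod 6188).
Verify against each original: 3034 mod 13 = 5, 3034 mod 4 = 2, 3034 mod 7 = 3, 3034 mod 17 = 8.

x ≡ 3034 (mod 6188).


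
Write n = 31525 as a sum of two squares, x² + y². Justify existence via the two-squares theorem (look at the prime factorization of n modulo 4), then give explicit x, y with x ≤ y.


Step 1: Factor n = 31525 = 5^2 · 13 · 97.
Step 2: Check the mod-4 condition on each prime factor: 5 ≡ 1 (mod 4), exponent 2; 13 ≡ 1 (mod 4), exponent 1; 97 ≡ 1 (mod 4), exponent 1.
All primes ≡ 3 (mod 4) appear to even exponent (or don't appear), so by the two-squares theorem n IS expressible as a sum of two squares.
Step 3: Build a representation. Group n = k² · m with k = 5 and m = 13 · 97 = 1261 (a product of primes ≡ 1 (mod 4)); a representation of m scales to one of n via (k·x)² + (k·y)² = k²(x² + y²). Each prime p ≡ 1 (mod 4) is itself a sum of two squares; find a² by testing p − a² for a perfect square:
  13: 13 − 1² = 12, 13 − 2² = 9 = 3² ⇒ 13 = 2² + 3².
  97: 97 − 1² = 96, 97 − 2² = 93, 97 − 3² = 88, 97 − 4² = 81 = 9² ⇒ 97 = 4² + 9².
  Combine using the Brahmagupta–Fibonacci identity (a² + b²)(c² + d²) = (ac − bd)² + (ad + bc)² = (ac + bd)² + (ad − bc)²:
  13 · 97 = 1261: from (2² + 3²)(4² + 9²), take (2·4 − 3·9, 2·9 + 3·4) = (8 − 27, 18 + 12) = (-19, 30); dropping signs (only squares matter) gives (19, 30); check 19² + 30² = 361 + 900 = 1261 ✓.
  Scale by k = 5: (5·19, 5·30) = (95, 150).
Step 4: Order so x ≤ y and verify: 95² + 150² = 9025 + 22500 = 31525 = n. ✓

n = 31525 = 95² + 150² (one valid representation with x ≤ y).


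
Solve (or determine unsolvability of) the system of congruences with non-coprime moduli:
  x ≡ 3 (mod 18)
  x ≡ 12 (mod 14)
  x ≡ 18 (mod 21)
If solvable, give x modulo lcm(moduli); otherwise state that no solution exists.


Moduli 18, 14, 21 are not pairwise coprime, so CRT works modulo lcm(m_i) when all pairwise compatibility conditions hold.
Pairwise compatibility: gcd(m_i, m_j) must divide a_i - a_j for every pair.
Merge one congruence at a time:
  Start: x ≡ 3 (mod 18).
  Combine with x ≡ 12 (mod 14): gcd(18, 14) = 2, and 12 - 3 = 9 is NOT divisible by 2.
    ⇒ system is inconsistent (no integer solution).

No solution (the system is inconsistent).


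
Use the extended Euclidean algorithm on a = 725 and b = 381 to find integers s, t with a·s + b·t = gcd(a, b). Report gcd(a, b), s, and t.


Euclidean algorithm on (725, 381) — divide until remainder is 0:
  725 = 1 · 381 + 344
  381 = 1 · 344 + 37
  344 = 9 · 37 + 11
  37 = 3 · 11 + 4
  11 = 2 · 4 + 3
  4 = 1 · 3 + 1
  3 = 3 · 1 + 0
gcd(725, 381) = 1.
Track Bezout coefficients alongside the remainders: start with r₀ = 725 = a·1 + b·0 (s = 1, t = 0) and r₁ = 381 = a·0 + b·1 (s = 0, t = 1); each new remainder r_{k+1} = r_{k-1} − q_k·r_k inherits s_{k+1} = s_{k-1} − q_k·s_k, t_{k+1} = t_{k-1} − q_k·t_k, so r_k = a·s_k + b·t_k at every step:
  q = 1: r = 344, s = 1 − 1·0 = 1, t = 0 − 1·1 = -1  (check: 725·1 + 381·(-1) = 344)
  q = 1: r = 37, s = 0 − 1·1 = -1, t = 1 − 1·(-1) = 2  (check: 725·(-1) + 381·2 = 37)
  q = 9: r = 11, s = 1 − 9·(-1) = 10, t = -1 − 9·2 = -19  (check: 725·10 + 381·(-19) = 11)
  q = 3: r = 4, s = -1 − 3·10 = -31, t = 2 − 3·(-19) = 59  (check: 725·(-31) + 381·59 = 4)
  q = 2: r = 3, s = 10 − 2·(-31) = 72, t = -19 − 2·59 = -137  (check: 725·72 + 381·(-137) = 3)
  q = 1: r = 1, s = -31 − 1·72 = -103, t = 59 − 1·(-137) = 196  (check: 725·(-103) + 381·196 = 1)
The row with r = 1 (the gcd) gives the Bezout coefficients s = -103, t = 196.
Result: 725 · (-103) + 381 · (196) = 1.

gcd(725, 381) = 1; s = -103, t = 196 (check: 725·(-103) + 381·196 = 1).


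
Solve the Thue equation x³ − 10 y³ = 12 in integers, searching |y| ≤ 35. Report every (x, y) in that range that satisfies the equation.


The equation is x³ - 10y³ = 12. For fixed y, x³ = 10·y³ + 12, so a solution requires the RHS to be a perfect cube.
Strategy: iterate y from -35 to 35, compute RHS = 10·y³ + 12, and check whether it is a (positive or negative) perfect cube.
Check small values of y:
  y = 0: RHS = 12 is not a perfect cube.
  y = 1: RHS = 22 is not a perfect cube.
  y = -1: RHS = 2 is not a perfect cube.
  y = 2: RHS = 92 is not a perfect cube.
  y = -2: RHS = -68 is not a perfect cube.
  y = 3: RHS = 282 is not a perfect cube.
  y = -3: RHS = -258 is not a perfect cube.
Continuing the search up to |y| = 35 finds no solutions either.
No (x, y) in the scanned range satisfies the equation.

No integer solutions with |y| ≤ 35.


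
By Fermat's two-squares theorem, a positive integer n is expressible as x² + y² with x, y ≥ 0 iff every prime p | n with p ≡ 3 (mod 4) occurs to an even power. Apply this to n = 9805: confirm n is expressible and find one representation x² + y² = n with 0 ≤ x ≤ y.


Step 1: Factor n = 9805 = 5 · 37 · 53.
Step 2: Check the mod-4 condition on each prime factor: 5 ≡ 1 (mod 4), exponent 1; 37 ≡ 1 (mod 4), exponent 1; 53 ≡ 1 (mod 4), exponent 1.
All primes ≡ 3 (mod 4) appear to even exponent (or don't appear), so by the two-squares theorem n IS expressible as a sum of two squares.
Step 3: Build a representation. Here n = 5 · 37 · 53 is a product of primes ≡ 1 (mod 4). Each prime p ≡ 1 (mod 4) is itself a sum of two squares; find a² by testing p − a² for a perfect square:
  5: 5 − 1² = 4 = 2² ⇒ 5 = 1² + 2².
  37: 37 − 1² = 36 = 6² ⇒ 37 = 1² + 6².
  53: 53 − 1² = 52, 53 − 2² = 49 = 7² ⇒ 53 = 2² + 7².
  Combine using the Brahmagupta–Fibonacci identity (a² + b²)(c² + d²) = (ac − bd)² + (ad + bc)² = (ac + bd)² + (ad − bc)²:
  5 · 37 = 185: from (1² + 2²)(1² + 6²), take (1·1 − 2·6, 1·6 + 2·1) = (1 − 12, 6 + 2) = (-11, 8); dropping signs (only squares matter) gives (11, 8); check 11² + 8² = 121 + 64 = 185 ✓.
  185 · 53 = 9805: from (11² + 8²)(2² + 7²), take (11·2 − 8·7, 11·7 + 8·2) = (22 − 56, 77 + 16) = (-34, 93); dropping signs (only squares matter) gives (34, 93); check 34² + 93² = 1156 + 8649 = 9805 ✓.
Step 4: Order so x ≤ y and verify: 34² + 93² = 1156 + 8649 = 9805 = n. ✓

n = 9805 = 34² + 93² (one valid representation with x ≤ y).


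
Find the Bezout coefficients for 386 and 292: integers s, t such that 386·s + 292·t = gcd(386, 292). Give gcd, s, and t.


Euclidean algorithm on (386, 292) — divide until remainder is 0:
  386 = 1 · 292 + 94
  292 = 3 · 94 + 10
  94 = 9 · 10 + 4
  10 = 2 · 4 + 2
  4 = 2 · 2 + 0
gcd(386, 292) = 2.
Track Bezout coefficients alongside the remainders: start with r₀ = 386 = a·1 + b·0 (s = 1, t = 0) and r₁ = 292 = a·0 + b·1 (s = 0, t = 1); each new remainder r_{k+1} = r_{k-1} − q_k·r_k inherits s_{k+1} = s_{k-1} − q_k·s_k, t_{k+1} = t_{k-1} − q_k·t_k, so r_k = a·s_k + b·t_k at every step:
  q = 1: r = 94, s = 1 − 1·0 = 1, t = 0 − 1·1 = -1  (check: 386·1 + 292·(-1) = 94)
  q = 3: r = 10, s = 0 − 3·1 = -3, t = 1 − 3·(-1) = 4  (check: 386·(-3) + 292·4 = 10)
  q = 9: r = 4, s = 1 − 9·(-3) = 28, t = -1 − 9·4 = -37  (check: 386·28 + 292·(-37) = 4)
  q = 2: r = 2, s = -3 − 2·28 = -59, t = 4 − 2·(-37) = 78  (check: 386·(-59) + 292·78 = 2)
The row with r = 2 (the gcd) gives the Bezout coefficients s = -59, t = 78.
Result: 386 · (-59) + 292 · (78) = 2.

gcd(386, 292) = 2; s = -59, t = 78 (check: 386·(-59) + 292·78 = 2).


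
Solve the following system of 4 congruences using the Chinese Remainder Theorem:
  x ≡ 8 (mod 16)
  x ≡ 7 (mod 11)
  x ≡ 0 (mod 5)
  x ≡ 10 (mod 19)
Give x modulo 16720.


Product of moduli M = 16 · 11 · 5 · 19 = 16720.
Merge one congruence at a time:
  Start: x ≡ 8 (mod 16).
  Combine with x ≡ 7 (mod 11); new modulus lcm = 176.
    Write x = 8 + 16·t and substitute into x ≡ 7 (mod 11): 16·t ≡ 7 − 8 = -1 (mod 11).
    Reduce coefficients mod 11: 5·t ≡ 10 (mod 11).
    The inverse of 5 mod 11 is 9 (since 5·9 = 45 = 4·11 + 1), so t ≡ 9·10 = 90 ≡ 2 (mod 11).
    Then x = 8 + 16·2 = 40, valid modulo lcm(16, 11) = 176: x ≡ 40 (mod 176).
  Combine with x ≡ 0 (mod 5); new modulus lcm = 880.
    Write x = 40 + 176·t and substitute into x ≡ 0 (mod 5): 176·t ≡ 0 − 40 = -40 (mod 5).
    Reduce coefficients mod 5: 1·t ≡ 0 (mod 5).
    So t ≡ 0 (mod 5).
    Then x = 40 + 176·0 = 40, valid modulo lcm(176, 5) = 880: x ≡ 40 (mod 880).
  Combine with x ≡ 10 (mod 19); new modulus lcm = 16720.
    Write x = 40 + 880·t and substitute into x ≡ 10 (mod 19): 880·t ≡ 10 − 40 = -30 (mod 19).
    Reduce coefficients mod 19: 6·t ≡ 8 (mod 19).
    The inverse of 6 mod 19 is 16 (since 6·16 = 96 = 5·19 + 1), so t ≡ 16·8 = 128 ≡ 14 (mod 19).
    Then x = 40 + 880·14 = 12360, valid modulo lcm(880, 19) = 16720: x ≡ 12360 (mod 16720).
Verify against each original: 12360 mod 16 = 8, 12360 mod 11 = 7, 12360 mod 5 = 0, 12360 mod 19 = 10.

x ≡ 12360 (mod 16720).


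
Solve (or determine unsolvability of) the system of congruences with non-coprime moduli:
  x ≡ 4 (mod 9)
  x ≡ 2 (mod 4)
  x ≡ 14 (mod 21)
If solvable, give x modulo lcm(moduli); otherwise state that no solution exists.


Moduli 9, 4, 21 are not pairwise coprime, so CRT works modulo lcm(m_i) when all pairwise compatibility conditions hold.
Pairwise compatibility: gcd(m_i, m_j) must divide a_i - a_j for every pair.
Merge one congruence at a time:
  Start: x ≡ 4 (mod 9).
  Combine with x ≡ 2 (mod 4): gcd(9, 4) = 1; 2 - 4 = -2, which IS divisible by 1, so compatible.
    Write x = 4 + 9·t and substitute into x ≡ 2 (mod 4): 9·t ≡ 2 − 4 = -2 (mod 4).
    Reduce coefficients mod 4: 1·t ≡ 2 (mod 4).
    So t ≡ 2 (mod 4).
    Then x = 4 + 9·2 = 22, valid modulo lcm(9, 4) = 36: x ≡ 22 (mod 36).
  Combine with x ≡ 14 (mod 21): gcd(36, 21) = 3, and 14 - 22 = -8 is NOT divisible by 3.
    ⇒ system is inconsistent (no integer solution).

No solution (the system is inconsistent).


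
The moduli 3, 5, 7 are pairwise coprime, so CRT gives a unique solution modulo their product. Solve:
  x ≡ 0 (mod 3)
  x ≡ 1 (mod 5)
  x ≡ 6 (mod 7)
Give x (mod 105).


Moduli 3, 5, 7 are pairwise coprime; by CRT there is a unique solution modulo M = 3 · 5 · 7 = 105.
Solve pairwise, accumulating the modulus:
  Start with x ≡ 0 (mod 3).
  Combine with x ≡ 1 (mod 5): since gcd(3, 5) = 1, we get a unique residue mod 15.
    Write x = 0 + 3·t and substitute into x ≡ 1 (mod 5): 3·t ≡ 1 − 0 = 1 (mod 5).
    The inverse of 3 mod 5 is 2 (since 3·2 = 6 = 1·5 + 1), so t ≡ 2·1 = 2 ≡ 2 (mod 5).
    Then x = 0 + 3·2 = 6, valid modulo lcm(3, 5) = 15: x ≡ 6 (mod 15).
  Combine with x ≡ 6 (mod 7): since gcd(15, 7) = 1, we get a unique residue mod 105.
    Write x = 6 + 15·t and substitute into x ≡ 6 (mod 7): 15·t ≡ 6 − 6 = 0 (mod 7).
    Reduce coefficients mod 7: 1·t ≡ 0 (mod 7).
    So t ≡ 0 (mod 7).
    Then x = 6 + 15·0 = 6, valid modulo lcm(15, 7) = 105: x ≡ 6 (mod 105).
Verify: 6 mod 3 = 0 ✓, 6 mod 5 = 1 ✓, 6 mod 7 = 6 ✓.

x ≡ 6 (mod 105).


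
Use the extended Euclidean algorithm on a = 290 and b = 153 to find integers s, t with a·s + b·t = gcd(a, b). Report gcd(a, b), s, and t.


Euclidean algorithm on (290, 153) — divide until remainder is 0:
  290 = 1 · 153 + 137
  153 = 1 · 137 + 16
  137 = 8 · 16 + 9
  16 = 1 · 9 + 7
  9 = 1 · 7 + 2
  7 = 3 · 2 + 1
  2 = 2 · 1 + 0
gcd(290, 153) = 1.
Track Bezout coefficients alongside the remainders: start with r₀ = 290 = a·1 + b·0 (s = 1, t = 0) and r₁ = 153 = a·0 + b·1 (s = 0, t = 1); each new remainder r_{k+1} = r_{k-1} − q_k·r_k inherits s_{k+1} = s_{k-1} − q_k·s_k, t_{k+1} = t_{k-1} − q_k·t_k, so r_k = a·s_k + b·t_k at every step:
  q = 1: r = 137, s = 1 − 1·0 = 1, t = 0 − 1·1 = -1  (check: 290·1 + 153·(-1) = 137)
  q = 1: r = 16, s = 0 − 1·1 = -1, t = 1 − 1·(-1) = 2  (check: 290·(-1) + 153·2 = 16)
  q = 8: r = 9, s = 1 − 8·(-1) = 9, t = -1 − 8·2 = -17  (check: 290·9 + 153·(-17) = 9)
  q = 1: r = 7, s = -1 − 1·9 = -10, t = 2 − 1·(-17) = 19  (check: 290·(-10) + 153·19 = 7)
  q = 1: r = 2, s = 9 − 1·(-10) = 19, t = -17 − 1·19 = -36  (check: 290·19 + 153·(-36) = 2)
  q = 3: r = 1, s = -10 − 3·19 = -67, t = 19 − 3·(-36) = 127  (check: 290·(-67) + 153·127 = 1)
The row with r = 1 (the gcd) gives the Bezout coefficients s = -67, t = 127.
Result: 290 · (-67) + 153 · (127) = 1.

gcd(290, 153) = 1; s = -67, t = 127 (check: 290·(-67) + 153·127 = 1).


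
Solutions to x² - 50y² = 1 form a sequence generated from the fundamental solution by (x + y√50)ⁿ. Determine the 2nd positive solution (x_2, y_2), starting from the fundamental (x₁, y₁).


Step 1: Find the fundamental solution (x₁, y₁) of x² - 50y² = 1.
  Expand √50 as a continued fraction. a₀ = ⌊√50⌋ = 7; iterate m_{k+1} = d_k·a_k − m_k, d_{k+1} = (50 − m_{k+1}²)/d_k, a_{k+1} = ⌊(a₀ + m_{k+1})/d_{k+1}⌋ (starting m₀ = 0, d₀ = 1), with convergents p_k = a_k·p_{k-1} + p_{k-2}, q_k = a_k·q_{k-1} + q_{k-2} (p₋₁ = 1, q₋₁ = 0):
  k = 0: a₀ = 7; p₀/q₀ = 7/1; p₀² − 50·q₀² = 49 − 50 = -1.
  k = 1: m = 7, d = 1, a = ⌊(7 + 7)/1⌋ = 14; p/q = (14·7 + 1)/(14·1 + 0) = 99/14; p² − 50·q² = 9801 − 9800 = 1.
  The first convergent with p² − 50·q² = 1 gives the fundamental solution (x₁, y₁) = (99, 14).
Step 2: Apply the recurrence (x_{n+1}, y_{n+1}) = (x₁x_n + 50y₁y_n, x₁y_n + y₁x_n) repeatedly.
  From (x_1, y_1) = (99, 14): x_2 = 99·99 + 50·14·14 = 19601; y_2 = 99·14 + 14·99 = 2772.
Step 3: Verify x_2² - 50·y_2² = 384199201 - 384199200 = 1 (should be 1). ✓

(x_1, y_1) = (99, 14); (x_2, y_2) = (19601, 2772).


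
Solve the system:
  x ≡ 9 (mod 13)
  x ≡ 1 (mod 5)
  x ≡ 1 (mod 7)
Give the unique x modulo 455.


Moduli 13, 5, 7 are pairwise coprime; by CRT there is a unique solution modulo M = 13 · 5 · 7 = 455.
Solve pairwise, accumulating the modulus:
  Start with x ≡ 9 (mod 13).
  Combine with x ≡ 1 (mod 5): since gcd(13, 5) = 1, we get a unique residue mod 65.
    Write x = 9 + 13·t and substitute into x ≡ 1 (mod 5): 13·t ≡ 1 − 9 = -8 (mod 5).
    Reduce coefficients mod 5: 3·t ≡ 2 (mod 5).
    The inverse of 3 mod 5 is 2 (since 3·2 = 6 = 1·5 + 1), so t ≡ 2·2 = 4 ≡ 4 (mod 5).
    Then x = 9 + 13·4 = 61, valid modulo lcm(13, 5) = 65: x ≡ 61 (mod 65).
  Combine with x ≡ 1 (mod 7): since gcd(65, 7) = 1, we get a unique residue mod 455.
    Write x = 61 + 65·t and substitute into x ≡ 1 (mod 7): 65·t ≡ 1 − 61 = -60 (mod 7).
    Reduce coefficients mod 7: 2·t ≡ 3 (mod 7).
    The inverse of 2 mod 7 is 4 (since 2·4 = 8 = 1·7 + 1), so t ≡ 4·3 = 12 ≡ 5 (mod 7).
    Then x = 61 + 65·5 = 386, valid modulo lcm(65, 7) = 455: x ≡ 386 (mod 455).
Verify: 386 mod 13 = 9 ✓, 386 mod 5 = 1 ✓, 386 mod 7 = 1 ✓.

x ≡ 386 (mod 455).


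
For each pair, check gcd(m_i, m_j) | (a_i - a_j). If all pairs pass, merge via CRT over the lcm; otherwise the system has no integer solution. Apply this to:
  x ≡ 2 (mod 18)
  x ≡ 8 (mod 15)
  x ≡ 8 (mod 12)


Moduli 18, 15, 12 are not pairwise coprime, so CRT works modulo lcm(m_i) when all pairwise compatibility conditions hold.
Pairwise compatibility: gcd(m_i, m_j) must divide a_i - a_j for every pair.
Merge one congruence at a time:
  Start: x ≡ 2 (mod 18).
  Combine with x ≡ 8 (mod 15): gcd(18, 15) = 3; 8 - 2 = 6, which IS divisible by 3, so compatible.
    Write x = 2 + 18·t and substitute into x ≡ 8 (mod 15): 18·t ≡ 8 − 2 = 6 (mod 15).
    Divide the congruence (and modulus) by g = 3: 6·t ≡ 2 (mod 5).
    Reduce coefficients mod 5: 1·t ≡ 2 (mod 5).
    So t ≡ 2 (mod 5).
    Then x = 2 + 18·2 = 38, valid modulo lcm(18, 15) = 90: x ≡ 38 (mod 90).
  Combine with x ≡ 8 (mod 12): gcd(90, 12) = 6; 8 - 38 = -30, which IS divisible by 6, so compatible.
    Write x = 38 + 90·t and substitute into x ≡ 8 (mod 12): 90·t ≡ 8 − 38 = -30 (mod 12).
    Divide the congruence (and modulus) by g = 6: 15·t ≡ -5 (mod 2).
    Reduce coefficients mod 2: 1·t ≡ 1 (mod 2).
    So t ≡ 1 (mod 2).
    Then x = 38 + 90·1 = 128, valid modulo lcm(90, 12) = 180: x ≡ 128 (mod 180).
Verify: 128 mod 18 = 2, 128 mod 15 = 8, 128 mod 12 = 8.

x ≡ 128 (mod 180).


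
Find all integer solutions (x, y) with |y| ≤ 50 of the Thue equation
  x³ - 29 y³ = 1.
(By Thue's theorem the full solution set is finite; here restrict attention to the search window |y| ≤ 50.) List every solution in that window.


The equation is x³ - 29y³ = 1. For fixed y, x³ = 29·y³ + 1, so a solution requires the RHS to be a perfect cube.
Strategy: iterate y from -50 to 50, compute RHS = 29·y³ + 1, and check whether it is a (positive or negative) perfect cube.
Check small values of y:
  y = 0: RHS = 1 = (1)³ ⇒ x = 1 works.
  y = 1: RHS = 30 is not a perfect cube.
  y = -1: RHS = -28 is not a perfect cube.
  y = 2: RHS = 233 is not a perfect cube.
  y = -2: RHS = -231 is not a perfect cube.
  y = 3: RHS = 784 is not a perfect cube.
  y = -3: RHS = -782 is not a perfect cube.
Continuing the search up to |y| = 50 finds no further solutions beyond those listed.
Collected solutions: (1, 0).

Solutions (with |y| ≤ 50): (1, 0).


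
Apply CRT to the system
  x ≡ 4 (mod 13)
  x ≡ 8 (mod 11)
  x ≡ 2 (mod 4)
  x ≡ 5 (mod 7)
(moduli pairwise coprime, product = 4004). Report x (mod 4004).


Product of moduli M = 13 · 11 · 4 · 7 = 4004.
Merge one congruence at a time:
  Start: x ≡ 4 (mod 13).
  Combine with x ≡ 8 (mod 11); new modulus lcm = 143.
    Write x = 4 + 13·t and substitute into x ≡ 8 (mod 11): 13·t ≡ 8 − 4 = 4 (mod 11).
    Reduce coefficients mod 11: 2·t ≡ 4 (mod 11).
    The inverse of 2 mod 11 is 6 (since 2·6 = 12 = 1·11 + 1), so t ≡ 6·4 = 24 ≡ 2 (mod 11).
    Then x = 4 + 13·2 = 30, valid modulo lcm(13, 11) = 143: x ≡ 30 (mod 143).
  Combine with x ≡ 2 (mod 4); new modulus lcm = 572.
    Write x = 30 + 143·t and substitute into x ≡ 2 (mod 4): 143·t ≡ 2 − 30 = -28 (mod 4).
    Reduce coefficients mod 4: 3·t ≡ 0 (mod 4).
    The inverse of 3 mod 4 is 3 (since 3·3 = 9 = 2·4 + 1), so t ≡ 3·0 = 0 ≡ 0 (mod 4).
    Then x = 30 + 143·0 = 30, valid modulo lcm(143, 4) = 572: x ≡ 30 (mod 572).
  Combine with x ≡ 5 (mod 7); new modulus lcm = 4004.
    Write x = 30 + 572·t and substitute into x ≡ 5 (mod 7): 572·t ≡ 5 − 30 = -25 (mod 7).
    Reduce coefficients mod 7: 5·t ≡ 3 (mod 7).
    The inverse of 5 mod 7 is 3 (since 5·3 = 15 = 2·7 + 1), so t ≡ 3·3 = 9 ≡ 2 (mod 7).
    Then x = 30 + 572·2 = 1174, valid modulo lcm(572, 7) = 4004: x ≡ 1174 (mod 4004).
Verify against each original: 1174 mod 13 = 4, 1174 mod 11 = 8, 1174 mod 4 = 2, 1174 mod 7 = 5.

x ≡ 1174 (mod 4004).


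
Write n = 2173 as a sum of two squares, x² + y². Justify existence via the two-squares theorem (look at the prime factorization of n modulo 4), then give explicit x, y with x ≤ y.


Step 1: Factor n = 2173 = 41 · 53.
Step 2: Check the mod-4 condition on each prime factor: 41 ≡ 1 (mod 4), exponent 1; 53 ≡ 1 (mod 4), exponent 1.
All primes ≡ 3 (mod 4) appear to even exponent (or don't appear), so by the two-squares theorem n IS expressible as a sum of two squares.
Step 3: Build a representation. Here n = 41 · 53 is a product of primes ≡ 1 (mod 4). Each prime p ≡ 1 (mod 4) is itself a sum of two squares; find a² by testing p − a² for a perfect square:
  41: 41 − 1² = 40, 41 − 2² = 37, 41 − 3² = 32, 41 − 4² = 25 = 5² ⇒ 41 = 4² + 5².
  53: 53 − 1² = 52, 53 − 2² = 49 = 7² ⇒ 53 = 2² + 7².
  Combine using the Brahmagupta–Fibonacci identity (a² + b²)(c² + d²) = (ac − bd)² + (ad + bc)² = (ac + bd)² + (ad − bc)²:
  41 · 53 = 2173: from (4² + 5²)(2² + 7²), take (4·2 − 5·7, 4·7 + 5·2) = (8 − 35, 28 + 10) = (-27, 38); dropping signs (only squares matter) gives (27, 38); check 27² + 38² = 729 + 1444 = 2173 ✓.
Step 4: Order so x ≤ y and verify: 27² + 38² = 729 + 1444 = 2173 = n. ✓

n = 2173 = 27² + 38² (one valid representation with x ≤ y).


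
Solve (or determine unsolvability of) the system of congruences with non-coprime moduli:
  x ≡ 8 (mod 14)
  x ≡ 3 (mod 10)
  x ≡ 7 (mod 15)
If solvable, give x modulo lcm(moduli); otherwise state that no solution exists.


Moduli 14, 10, 15 are not pairwise coprime, so CRT works modulo lcm(m_i) when all pairwise compatibility conditions hold.
Pairwise compatibility: gcd(m_i, m_j) must divide a_i - a_j for every pair.
Merge one congruence at a time:
  Start: x ≡ 8 (mod 14).
  Combine with x ≡ 3 (mod 10): gcd(14, 10) = 2, and 3 - 8 = -5 is NOT divisible by 2.
    ⇒ system is inconsistent (no integer solution).

No solution (the system is inconsistent).


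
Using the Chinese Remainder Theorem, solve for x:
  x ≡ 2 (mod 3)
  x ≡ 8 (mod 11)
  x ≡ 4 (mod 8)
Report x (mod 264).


Moduli 3, 11, 8 are pairwise coprime; by CRT there is a unique solution modulo M = 3 · 11 · 8 = 264.
Solve pairwise, accumulating the modulus:
  Start with x ≡ 2 (mod 3).
  Combine with x ≡ 8 (mod 11): since gcd(3, 11) = 1, we get a unique residue mod 33.
    Write x = 2 + 3·t and substitute into x ≡ 8 (mod 11): 3·t ≡ 8 − 2 = 6 (mod 11).
    The inverse of 3 mod 11 is 4 (since 3·4 = 12 = 1·11 + 1), so t ≡ 4·6 = 24 ≡ 2 (mod 11).
    Then x = 2 + 3·2 = 8, valid modulo lcm(3, 11) = 33: x ≡ 8 (mod 33).
  Combine with x ≡ 4 (mod 8): since gcd(33, 8) = 1, we get a unique residue mod 264.
    Write x = 8 + 33·t and substitute into x ≡ 4 (mod 8): 33·t ≡ 4 − 8 = -4 (mod 8).
    Reduce coefficients mod 8: 1·t ≡ 4 (mod 8).
    So t ≡ 4 (mod 8).
    Then x = 8 + 33·4 = 140, valid modulo lcm(33, 8) = 264: x ≡ 140 (mod 264).
Verify: 140 mod 3 = 2 ✓, 140 mod 11 = 8 ✓, 140 mod 8 = 4 ✓.

x ≡ 140 (mod 264).


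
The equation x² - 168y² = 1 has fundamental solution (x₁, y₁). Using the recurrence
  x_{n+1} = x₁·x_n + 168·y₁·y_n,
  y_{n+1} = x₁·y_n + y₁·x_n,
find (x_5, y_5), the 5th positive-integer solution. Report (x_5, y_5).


Step 1: Find the fundamental solution (x₁, y₁) of x² - 168y² = 1.
  Expand √168 as a continued fraction. a₀ = ⌊√168⌋ = 12; iterate m_{k+1} = d_k·a_k − m_k, d_{k+1} = (168 − m_{k+1}²)/d_k, a_{k+1} = ⌊(a₀ + m_{k+1})/d_{k+1}⌋ (starting m₀ = 0, d₀ = 1), with convergents p_k = a_k·p_{k-1} + p_{k-2}, q_k = a_k·q_{k-1} + q_{k-2} (p₋₁ = 1, q₋₁ = 0):
  k = 0: a₀ = 12; p₀/q₀ = 12/1; p₀² − 168·q₀² = 144 − 168 = -24.
  k = 1: m = 12, d = 24, a = ⌊(12 + 12)/24⌋ = 1; p/q = (1·12 + 1)/(1·1 + 0) = 13/1; p² − 168·q² = 169 − 168 = 1.
  The first convergent with p² − 168·q² = 1 gives the fundamental solution (x₁, y₁) = (13, 1).
Step 2: Apply the recurrence (x_{n+1}, y_{n+1}) = (x₁x_n + 168y₁y_n, x₁y_n + y₁x_n) repeatedly.
  From (x_1, y_1) = (13, 1): x_2 = 13·13 + 168·1·1 = 337; y_2 = 13·1 + 1·13 = 26.
  From (x_2, y_2) = (337, 26): x_3 = 13·337 + 168·1·26 = 8749; y_3 = 13·26 + 1·337 = 675.
  From (x_3, y_3) = (8749, 675): x_4 = 13·8749 + 168·1·675 = 227137; y_4 = 13·675 + 1·8749 = 17524.
  From (x_4, y_4) = (227137, 17524): x_5 = 13·227137 + 168·1·17524 = 5896813; y_5 = 13·17524 + 1·227137 = 454949.
Step 3: Verify x_5² - 168·y_5² = 34772403556969 - 34772403556968 = 1 (should be 1). ✓

(x_1, y_1) = (13, 1); (x_5, y_5) = (5896813, 454949).


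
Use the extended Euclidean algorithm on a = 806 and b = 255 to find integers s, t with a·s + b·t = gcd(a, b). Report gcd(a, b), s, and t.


Euclidean algorithm on (806, 255) — divide until remainder is 0:
  806 = 3 · 255 + 41
  255 = 6 · 41 + 9
  41 = 4 · 9 + 5
  9 = 1 · 5 + 4
  5 = 1 · 4 + 1
  4 = 4 · 1 + 0
gcd(806, 255) = 1.
Track Bezout coefficients alongside the remainders: start with r₀ = 806 = a·1 + b·0 (s = 1, t = 0) and r₁ = 255 = a·0 + b·1 (s = 0, t = 1); each new remainder r_{k+1} = r_{k-1} − q_k·r_k inherits s_{k+1} = s_{k-1} − q_k·s_k, t_{k+1} = t_{k-1} − q_k·t_k, so r_k = a·s_k + b·t_k at every step:
  q = 3: r = 41, s = 1 − 3·0 = 1, t = 0 − 3·1 = -3  (check: 806·1 + 255·(-3) = 41)
  q = 6: r = 9, s = 0 − 6·1 = -6, t = 1 − 6·(-3) = 19  (check: 806·(-6) + 255·19 = 9)
  q = 4: r = 5, s = 1 − 4·(-6) = 25, t = -3 − 4·19 = -79  (check: 806·25 + 255·(-79) = 5)
  q = 1: r = 4, s = -6 − 1·25 = -31, t = 19 − 1·(-79) = 98  (check: 806·(-31) + 255·98 = 4)
  q = 1: r = 1, s = 25 − 1·(-31) = 56, t = -79 − 1·98 = -177  (check: 806·56 + 255·(-177) = 1)
The row with r = 1 (the gcd) gives the Bezout coefficients s = 56, t = -177.
Result: 806 · (56) + 255 · (-177) = 1.

gcd(806, 255) = 1; s = 56, t = -177 (check: 806·56 + 255·(-177) = 1).


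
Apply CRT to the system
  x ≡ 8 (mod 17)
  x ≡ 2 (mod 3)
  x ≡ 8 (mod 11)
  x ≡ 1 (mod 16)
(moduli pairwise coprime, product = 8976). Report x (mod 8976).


Product of moduli M = 17 · 3 · 11 · 16 = 8976.
Merge one congruence at a time:
  Start: x ≡ 8 (mod 17).
  Combine with x ≡ 2 (mod 3); new modulus lcm = 51.
    Write x = 8 + 17·t and substitute into x ≡ 2 (mod 3): 17·t ≡ 2 − 8 = -6 (mod 3).
    Reduce coefficients mod 3: 2·t ≡ 0 (mod 3).
    The inverse of 2 mod 3 is 2 (since 2·2 = 4 = 1·3 + 1), so t ≡ 2·0 = 0 ≡ 0 (mod 3).
    Then x = 8 + 17·0 = 8, valid modulo lcm(17, 3) = 51: x ≡ 8 (mod 51).
  Combine with x ≡ 8 (mod 11); new modulus lcm = 561.
    Write x = 8 + 51·t and substitute into x ≡ 8 (mod 11): 51·t ≡ 8 − 8 = 0 (mod 11).
    Reduce coefficients mod 11: 7·t ≡ 0 (mod 11).
    The inverse of 7 mod 11 is 8 (since 7·8 = 56 = 5·11 + 1), so t ≡ 8·0 = 0 ≡ 0 (mod 11).
    Then x = 8 + 51·0 = 8, valid modulo lcm(51, 11) = 561: x ≡ 8 (mod 561).
  Combine with x ≡ 1 (mod 16); new modulus lcm = 8976.
    Write x = 8 + 561·t and substitute into x ≡ 1 (mod 16): 561·t ≡ 1 − 8 = -7 (mod 16).
    Reduce coefficients mod 16: 1·t ≡ 9 (mod 16).
    So t ≡ 9 (mod 16).
    Then x = 8 + 561·9 = 5057, valid modulo lcm(561, 16) = 8976: x ≡ 5057 (mod 8976).
Verify against each original: 5057 mod 17 = 8, 5057 mod 3 = 2, 5057 mod 11 = 8, 5057 mod 16 = 1.

x ≡ 5057 (mod 8976).
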